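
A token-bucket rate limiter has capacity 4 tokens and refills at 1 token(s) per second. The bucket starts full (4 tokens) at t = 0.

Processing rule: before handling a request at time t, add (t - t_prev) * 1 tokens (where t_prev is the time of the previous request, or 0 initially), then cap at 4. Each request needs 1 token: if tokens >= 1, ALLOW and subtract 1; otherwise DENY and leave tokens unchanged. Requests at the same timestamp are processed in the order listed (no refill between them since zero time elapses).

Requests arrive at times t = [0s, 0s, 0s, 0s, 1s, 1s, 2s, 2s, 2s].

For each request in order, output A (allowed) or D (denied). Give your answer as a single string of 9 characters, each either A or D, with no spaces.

Answer: AAAAADADD

Derivation:
Simulating step by step:
  req#1 t=0s: ALLOW
  req#2 t=0s: ALLOW
  req#3 t=0s: ALLOW
  req#4 t=0s: ALLOW
  req#5 t=1s: ALLOW
  req#6 t=1s: DENY
  req#7 t=2s: ALLOW
  req#8 t=2s: DENY
  req#9 t=2s: DENY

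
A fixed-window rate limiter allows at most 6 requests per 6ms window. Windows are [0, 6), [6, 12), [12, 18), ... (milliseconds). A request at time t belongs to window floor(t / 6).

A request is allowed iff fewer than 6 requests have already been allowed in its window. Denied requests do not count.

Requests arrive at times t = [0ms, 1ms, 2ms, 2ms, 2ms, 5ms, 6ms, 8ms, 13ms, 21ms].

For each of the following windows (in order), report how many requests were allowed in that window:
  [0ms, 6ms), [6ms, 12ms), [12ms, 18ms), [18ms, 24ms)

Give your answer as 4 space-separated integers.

Answer: 6 2 1 1

Derivation:
Processing requests:
  req#1 t=0ms (window 0): ALLOW
  req#2 t=1ms (window 0): ALLOW
  req#3 t=2ms (window 0): ALLOW
  req#4 t=2ms (window 0): ALLOW
  req#5 t=2ms (window 0): ALLOW
  req#6 t=5ms (window 0): ALLOW
  req#7 t=6ms (window 1): ALLOW
  req#8 t=8ms (window 1): ALLOW
  req#9 t=13ms (window 2): ALLOW
  req#10 t=21ms (window 3): ALLOW

Allowed counts by window: 6 2 1 1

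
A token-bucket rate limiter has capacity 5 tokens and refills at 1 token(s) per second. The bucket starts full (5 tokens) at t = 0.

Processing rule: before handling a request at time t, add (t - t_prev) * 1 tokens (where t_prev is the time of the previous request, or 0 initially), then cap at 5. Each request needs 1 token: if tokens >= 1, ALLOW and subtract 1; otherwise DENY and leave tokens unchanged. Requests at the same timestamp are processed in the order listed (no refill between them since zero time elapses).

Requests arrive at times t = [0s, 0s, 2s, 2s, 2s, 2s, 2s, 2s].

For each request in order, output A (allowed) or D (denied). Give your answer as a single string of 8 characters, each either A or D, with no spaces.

Simulating step by step:
  req#1 t=0s: ALLOW
  req#2 t=0s: ALLOW
  req#3 t=2s: ALLOW
  req#4 t=2s: ALLOW
  req#5 t=2s: ALLOW
  req#6 t=2s: ALLOW
  req#7 t=2s: ALLOW
  req#8 t=2s: DENY

Answer: AAAAAAAD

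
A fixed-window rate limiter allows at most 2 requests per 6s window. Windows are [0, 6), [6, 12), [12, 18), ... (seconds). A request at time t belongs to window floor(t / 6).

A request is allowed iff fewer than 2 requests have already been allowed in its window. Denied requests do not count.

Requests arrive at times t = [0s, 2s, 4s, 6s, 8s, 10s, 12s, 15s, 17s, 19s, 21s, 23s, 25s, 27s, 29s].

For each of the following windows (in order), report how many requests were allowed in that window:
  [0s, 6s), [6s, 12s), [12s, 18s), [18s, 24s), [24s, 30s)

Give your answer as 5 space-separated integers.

Processing requests:
  req#1 t=0s (window 0): ALLOW
  req#2 t=2s (window 0): ALLOW
  req#3 t=4s (window 0): DENY
  req#4 t=6s (window 1): ALLOW
  req#5 t=8s (window 1): ALLOW
  req#6 t=10s (window 1): DENY
  req#7 t=12s (window 2): ALLOW
  req#8 t=15s (window 2): ALLOW
  req#9 t=17s (window 2): DENY
  req#10 t=19s (window 3): ALLOW
  req#11 t=21s (window 3): ALLOW
  req#12 t=23s (window 3): DENY
  req#13 t=25s (window 4): ALLOW
  req#14 t=27s (window 4): ALLOW
  req#15 t=29s (window 4): DENY

Allowed counts by window: 2 2 2 2 2

Answer: 2 2 2 2 2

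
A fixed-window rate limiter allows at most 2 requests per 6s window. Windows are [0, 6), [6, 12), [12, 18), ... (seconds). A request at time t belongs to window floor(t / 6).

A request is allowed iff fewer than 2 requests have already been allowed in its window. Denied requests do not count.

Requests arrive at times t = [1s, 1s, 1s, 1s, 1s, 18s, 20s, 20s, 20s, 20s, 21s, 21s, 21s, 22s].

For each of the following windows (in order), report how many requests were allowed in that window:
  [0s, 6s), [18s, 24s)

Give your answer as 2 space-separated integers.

Answer: 2 2

Derivation:
Processing requests:
  req#1 t=1s (window 0): ALLOW
  req#2 t=1s (window 0): ALLOW
  req#3 t=1s (window 0): DENY
  req#4 t=1s (window 0): DENY
  req#5 t=1s (window 0): DENY
  req#6 t=18s (window 3): ALLOW
  req#7 t=20s (window 3): ALLOW
  req#8 t=20s (window 3): DENY
  req#9 t=20s (window 3): DENY
  req#10 t=20s (window 3): DENY
  req#11 t=21s (window 3): DENY
  req#12 t=21s (window 3): DENY
  req#13 t=21s (window 3): DENY
  req#14 t=22s (window 3): DENY

Allowed counts by window: 2 2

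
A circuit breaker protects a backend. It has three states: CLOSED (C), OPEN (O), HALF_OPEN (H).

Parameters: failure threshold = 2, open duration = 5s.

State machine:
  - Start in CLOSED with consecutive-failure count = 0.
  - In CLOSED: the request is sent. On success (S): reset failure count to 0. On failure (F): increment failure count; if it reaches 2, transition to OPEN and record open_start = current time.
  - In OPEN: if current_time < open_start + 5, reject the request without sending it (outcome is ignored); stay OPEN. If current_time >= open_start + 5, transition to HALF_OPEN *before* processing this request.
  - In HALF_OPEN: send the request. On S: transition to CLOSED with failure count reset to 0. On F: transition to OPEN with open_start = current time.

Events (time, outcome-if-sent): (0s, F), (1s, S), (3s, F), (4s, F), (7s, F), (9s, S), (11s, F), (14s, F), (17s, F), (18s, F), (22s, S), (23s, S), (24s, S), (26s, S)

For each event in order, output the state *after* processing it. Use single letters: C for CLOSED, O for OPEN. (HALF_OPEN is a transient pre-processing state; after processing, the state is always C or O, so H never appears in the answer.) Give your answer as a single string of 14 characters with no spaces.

Answer: CCCOOCCOOOCCCC

Derivation:
State after each event:
  event#1 t=0s outcome=F: state=CLOSED
  event#2 t=1s outcome=S: state=CLOSED
  event#3 t=3s outcome=F: state=CLOSED
  event#4 t=4s outcome=F: state=OPEN
  event#5 t=7s outcome=F: state=OPEN
  event#6 t=9s outcome=S: state=CLOSED
  event#7 t=11s outcome=F: state=CLOSED
  event#8 t=14s outcome=F: state=OPEN
  event#9 t=17s outcome=F: state=OPEN
  event#10 t=18s outcome=F: state=OPEN
  event#11 t=22s outcome=S: state=CLOSED
  event#12 t=23s outcome=S: state=CLOSED
  event#13 t=24s outcome=S: state=CLOSED
  event#14 t=26s outcome=S: state=CLOSED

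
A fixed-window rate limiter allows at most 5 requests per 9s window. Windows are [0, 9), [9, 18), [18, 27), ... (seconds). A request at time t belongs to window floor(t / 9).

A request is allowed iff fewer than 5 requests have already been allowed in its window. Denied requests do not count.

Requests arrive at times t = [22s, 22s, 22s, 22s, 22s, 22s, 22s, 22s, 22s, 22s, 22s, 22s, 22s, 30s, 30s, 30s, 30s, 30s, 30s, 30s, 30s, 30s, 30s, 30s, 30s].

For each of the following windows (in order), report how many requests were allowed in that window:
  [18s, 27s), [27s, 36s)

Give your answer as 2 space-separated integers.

Processing requests:
  req#1 t=22s (window 2): ALLOW
  req#2 t=22s (window 2): ALLOW
  req#3 t=22s (window 2): ALLOW
  req#4 t=22s (window 2): ALLOW
  req#5 t=22s (window 2): ALLOW
  req#6 t=22s (window 2): DENY
  req#7 t=22s (window 2): DENY
  req#8 t=22s (window 2): DENY
  req#9 t=22s (window 2): DENY
  req#10 t=22s (window 2): DENY
  req#11 t=22s (window 2): DENY
  req#12 t=22s (window 2): DENY
  req#13 t=22s (window 2): DENY
  req#14 t=30s (window 3): ALLOW
  req#15 t=30s (window 3): ALLOW
  req#16 t=30s (window 3): ALLOW
  req#17 t=30s (window 3): ALLOW
  req#18 t=30s (window 3): ALLOW
  req#19 t=30s (window 3): DENY
  req#20 t=30s (window 3): DENY
  req#21 t=30s (window 3): DENY
  req#22 t=30s (window 3): DENY
  req#23 t=30s (window 3): DENY
  req#24 t=30s (window 3): DENY
  req#25 t=30s (window 3): DENY

Allowed counts by window: 5 5

Answer: 5 5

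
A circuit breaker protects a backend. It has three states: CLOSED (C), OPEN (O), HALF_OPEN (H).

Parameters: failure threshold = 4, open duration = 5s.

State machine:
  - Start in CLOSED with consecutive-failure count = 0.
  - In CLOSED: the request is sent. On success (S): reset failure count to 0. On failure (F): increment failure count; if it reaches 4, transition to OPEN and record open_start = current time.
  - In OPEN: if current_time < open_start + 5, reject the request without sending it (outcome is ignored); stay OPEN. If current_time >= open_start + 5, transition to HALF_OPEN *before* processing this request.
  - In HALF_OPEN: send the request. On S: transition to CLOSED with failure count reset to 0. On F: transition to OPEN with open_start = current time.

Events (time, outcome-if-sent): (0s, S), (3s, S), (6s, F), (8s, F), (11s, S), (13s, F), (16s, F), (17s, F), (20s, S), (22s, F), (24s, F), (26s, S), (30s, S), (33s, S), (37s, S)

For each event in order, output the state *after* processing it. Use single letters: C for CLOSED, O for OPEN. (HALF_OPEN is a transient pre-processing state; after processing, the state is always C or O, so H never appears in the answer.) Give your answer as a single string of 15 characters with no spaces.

State after each event:
  event#1 t=0s outcome=S: state=CLOSED
  event#2 t=3s outcome=S: state=CLOSED
  event#3 t=6s outcome=F: state=CLOSED
  event#4 t=8s outcome=F: state=CLOSED
  event#5 t=11s outcome=S: state=CLOSED
  event#6 t=13s outcome=F: state=CLOSED
  event#7 t=16s outcome=F: state=CLOSED
  event#8 t=17s outcome=F: state=CLOSED
  event#9 t=20s outcome=S: state=CLOSED
  event#10 t=22s outcome=F: state=CLOSED
  event#11 t=24s outcome=F: state=CLOSED
  event#12 t=26s outcome=S: state=CLOSED
  event#13 t=30s outcome=S: state=CLOSED
  event#14 t=33s outcome=S: state=CLOSED
  event#15 t=37s outcome=S: state=CLOSED

Answer: CCCCCCCCCCCCCCC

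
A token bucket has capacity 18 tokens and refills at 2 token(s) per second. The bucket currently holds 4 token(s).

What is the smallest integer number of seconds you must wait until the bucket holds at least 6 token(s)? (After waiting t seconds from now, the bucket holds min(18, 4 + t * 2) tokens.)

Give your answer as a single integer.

Need 4 + t * 2 >= 6, so t >= 2/2.
Smallest integer t = ceil(2/2) = 1.

Answer: 1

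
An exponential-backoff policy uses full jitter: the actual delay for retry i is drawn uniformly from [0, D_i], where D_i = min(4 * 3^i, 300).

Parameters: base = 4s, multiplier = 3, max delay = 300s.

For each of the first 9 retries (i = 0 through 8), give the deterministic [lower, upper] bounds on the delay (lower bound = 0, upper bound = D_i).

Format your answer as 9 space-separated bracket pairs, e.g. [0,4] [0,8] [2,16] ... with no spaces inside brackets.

Computing bounds per retry:
  i=0: D_i=min(4*3^0,300)=4, bounds=[0,4]
  i=1: D_i=min(4*3^1,300)=12, bounds=[0,12]
  i=2: D_i=min(4*3^2,300)=36, bounds=[0,36]
  i=3: D_i=min(4*3^3,300)=108, bounds=[0,108]
  i=4: D_i=min(4*3^4,300)=300, bounds=[0,300]
  i=5: D_i=min(4*3^5,300)=300, bounds=[0,300]
  i=6: D_i=min(4*3^6,300)=300, bounds=[0,300]
  i=7: D_i=min(4*3^7,300)=300, bounds=[0,300]
  i=8: D_i=min(4*3^8,300)=300, bounds=[0,300]

Answer: [0,4] [0,12] [0,36] [0,108] [0,300] [0,300] [0,300] [0,300] [0,300]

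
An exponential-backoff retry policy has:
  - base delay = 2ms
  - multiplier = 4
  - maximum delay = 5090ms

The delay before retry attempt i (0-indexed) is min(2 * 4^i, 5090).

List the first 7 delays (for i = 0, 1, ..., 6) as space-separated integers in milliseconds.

Answer: 2 8 32 128 512 2048 5090

Derivation:
Computing each delay:
  i=0: min(2*4^0, 5090) = 2
  i=1: min(2*4^1, 5090) = 8
  i=2: min(2*4^2, 5090) = 32
  i=3: min(2*4^3, 5090) = 128
  i=4: min(2*4^4, 5090) = 512
  i=5: min(2*4^5, 5090) = 2048
  i=6: min(2*4^6, 5090) = 5090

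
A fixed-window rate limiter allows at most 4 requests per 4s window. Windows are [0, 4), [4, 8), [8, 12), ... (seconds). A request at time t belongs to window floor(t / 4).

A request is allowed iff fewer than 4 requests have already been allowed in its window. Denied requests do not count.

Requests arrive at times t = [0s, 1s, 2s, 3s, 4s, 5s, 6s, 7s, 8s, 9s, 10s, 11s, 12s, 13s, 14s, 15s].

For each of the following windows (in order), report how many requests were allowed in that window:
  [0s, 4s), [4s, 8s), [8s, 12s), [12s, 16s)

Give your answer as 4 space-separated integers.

Answer: 4 4 4 4

Derivation:
Processing requests:
  req#1 t=0s (window 0): ALLOW
  req#2 t=1s (window 0): ALLOW
  req#3 t=2s (window 0): ALLOW
  req#4 t=3s (window 0): ALLOW
  req#5 t=4s (window 1): ALLOW
  req#6 t=5s (window 1): ALLOW
  req#7 t=6s (window 1): ALLOW
  req#8 t=7s (window 1): ALLOW
  req#9 t=8s (window 2): ALLOW
  req#10 t=9s (window 2): ALLOW
  req#11 t=10s (window 2): ALLOW
  req#12 t=11s (window 2): ALLOW
  req#13 t=12s (window 3): ALLOW
  req#14 t=13s (window 3): ALLOW
  req#15 t=14s (window 3): ALLOW
  req#16 t=15s (window 3): ALLOW

Allowed counts by window: 4 4 4 4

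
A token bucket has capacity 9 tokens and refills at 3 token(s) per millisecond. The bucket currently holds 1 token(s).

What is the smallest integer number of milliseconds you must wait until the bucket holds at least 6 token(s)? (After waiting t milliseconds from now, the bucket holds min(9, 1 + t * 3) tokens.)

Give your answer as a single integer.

Answer: 2

Derivation:
Need 1 + t * 3 >= 6, so t >= 5/3.
Smallest integer t = ceil(5/3) = 2.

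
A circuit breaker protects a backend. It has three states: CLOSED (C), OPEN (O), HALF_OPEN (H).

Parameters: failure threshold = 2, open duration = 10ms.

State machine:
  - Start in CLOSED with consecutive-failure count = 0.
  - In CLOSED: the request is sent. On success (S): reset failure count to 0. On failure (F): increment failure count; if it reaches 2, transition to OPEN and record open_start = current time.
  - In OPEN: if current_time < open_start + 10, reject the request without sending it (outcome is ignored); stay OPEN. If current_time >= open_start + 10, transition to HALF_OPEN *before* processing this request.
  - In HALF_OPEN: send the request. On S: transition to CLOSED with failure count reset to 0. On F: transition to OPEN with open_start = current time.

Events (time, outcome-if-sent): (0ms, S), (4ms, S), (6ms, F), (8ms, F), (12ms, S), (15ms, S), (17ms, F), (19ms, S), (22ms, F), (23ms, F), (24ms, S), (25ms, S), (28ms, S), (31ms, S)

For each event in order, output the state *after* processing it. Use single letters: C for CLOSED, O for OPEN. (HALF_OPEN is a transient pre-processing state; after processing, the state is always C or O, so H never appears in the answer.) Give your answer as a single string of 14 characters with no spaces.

State after each event:
  event#1 t=0ms outcome=S: state=CLOSED
  event#2 t=4ms outcome=S: state=CLOSED
  event#3 t=6ms outcome=F: state=CLOSED
  event#4 t=8ms outcome=F: state=OPEN
  event#5 t=12ms outcome=S: state=OPEN
  event#6 t=15ms outcome=S: state=OPEN
  event#7 t=17ms outcome=F: state=OPEN
  event#8 t=19ms outcome=S: state=CLOSED
  event#9 t=22ms outcome=F: state=CLOSED
  event#10 t=23ms outcome=F: state=OPEN
  event#11 t=24ms outcome=S: state=OPEN
  event#12 t=25ms outcome=S: state=OPEN
  event#13 t=28ms outcome=S: state=OPEN
  event#14 t=31ms outcome=S: state=OPEN

Answer: CCCOOOOCCOOOOO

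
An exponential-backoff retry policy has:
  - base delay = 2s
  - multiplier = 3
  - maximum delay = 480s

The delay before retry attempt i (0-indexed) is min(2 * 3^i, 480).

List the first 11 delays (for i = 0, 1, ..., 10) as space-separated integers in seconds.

Computing each delay:
  i=0: min(2*3^0, 480) = 2
  i=1: min(2*3^1, 480) = 6
  i=2: min(2*3^2, 480) = 18
  i=3: min(2*3^3, 480) = 54
  i=4: min(2*3^4, 480) = 162
  i=5: min(2*3^5, 480) = 480
  i=6: min(2*3^6, 480) = 480
  i=7: min(2*3^7, 480) = 480
  i=8: min(2*3^8, 480) = 480
  i=9: min(2*3^9, 480) = 480
  i=10: min(2*3^10, 480) = 480

Answer: 2 6 18 54 162 480 480 480 480 480 480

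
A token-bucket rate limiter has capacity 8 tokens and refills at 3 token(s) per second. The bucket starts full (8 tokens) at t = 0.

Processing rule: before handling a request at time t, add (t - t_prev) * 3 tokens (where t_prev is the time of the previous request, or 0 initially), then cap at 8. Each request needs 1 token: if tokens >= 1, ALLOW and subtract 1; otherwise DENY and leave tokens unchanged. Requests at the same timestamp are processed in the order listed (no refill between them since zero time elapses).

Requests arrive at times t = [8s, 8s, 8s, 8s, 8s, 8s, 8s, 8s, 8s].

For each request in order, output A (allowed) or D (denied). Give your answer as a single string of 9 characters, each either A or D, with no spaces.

Answer: AAAAAAAAD

Derivation:
Simulating step by step:
  req#1 t=8s: ALLOW
  req#2 t=8s: ALLOW
  req#3 t=8s: ALLOW
  req#4 t=8s: ALLOW
  req#5 t=8s: ALLOW
  req#6 t=8s: ALLOW
  req#7 t=8s: ALLOW
  req#8 t=8s: ALLOW
  req#9 t=8s: DENY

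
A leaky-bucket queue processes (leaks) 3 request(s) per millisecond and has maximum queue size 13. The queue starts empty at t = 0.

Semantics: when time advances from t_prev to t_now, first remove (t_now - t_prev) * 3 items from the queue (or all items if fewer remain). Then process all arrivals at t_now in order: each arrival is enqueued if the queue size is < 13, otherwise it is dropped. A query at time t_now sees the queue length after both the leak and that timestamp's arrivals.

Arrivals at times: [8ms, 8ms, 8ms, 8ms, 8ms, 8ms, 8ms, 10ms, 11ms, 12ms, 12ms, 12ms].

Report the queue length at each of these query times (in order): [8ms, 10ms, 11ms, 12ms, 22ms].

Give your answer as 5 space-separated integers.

Answer: 7 2 1 3 0

Derivation:
Queue lengths at query times:
  query t=8ms: backlog = 7
  query t=10ms: backlog = 2
  query t=11ms: backlog = 1
  query t=12ms: backlog = 3
  query t=22ms: backlog = 0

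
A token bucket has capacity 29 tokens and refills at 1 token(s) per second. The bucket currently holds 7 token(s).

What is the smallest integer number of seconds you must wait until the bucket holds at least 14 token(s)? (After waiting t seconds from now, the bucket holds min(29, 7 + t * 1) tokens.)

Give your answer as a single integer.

Answer: 7

Derivation:
Need 7 + t * 1 >= 14, so t >= 7/1.
Smallest integer t = ceil(7/1) = 7.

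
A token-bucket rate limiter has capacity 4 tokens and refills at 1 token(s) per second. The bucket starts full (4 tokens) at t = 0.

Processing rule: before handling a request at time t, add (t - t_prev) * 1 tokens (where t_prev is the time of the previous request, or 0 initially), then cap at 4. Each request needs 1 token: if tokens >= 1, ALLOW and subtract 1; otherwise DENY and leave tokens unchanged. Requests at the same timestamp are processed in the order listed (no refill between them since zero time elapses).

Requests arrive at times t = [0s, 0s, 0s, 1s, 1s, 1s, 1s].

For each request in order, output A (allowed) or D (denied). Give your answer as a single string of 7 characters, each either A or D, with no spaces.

Answer: AAAAADD

Derivation:
Simulating step by step:
  req#1 t=0s: ALLOW
  req#2 t=0s: ALLOW
  req#3 t=0s: ALLOW
  req#4 t=1s: ALLOW
  req#5 t=1s: ALLOW
  req#6 t=1s: DENY
  req#7 t=1s: DENY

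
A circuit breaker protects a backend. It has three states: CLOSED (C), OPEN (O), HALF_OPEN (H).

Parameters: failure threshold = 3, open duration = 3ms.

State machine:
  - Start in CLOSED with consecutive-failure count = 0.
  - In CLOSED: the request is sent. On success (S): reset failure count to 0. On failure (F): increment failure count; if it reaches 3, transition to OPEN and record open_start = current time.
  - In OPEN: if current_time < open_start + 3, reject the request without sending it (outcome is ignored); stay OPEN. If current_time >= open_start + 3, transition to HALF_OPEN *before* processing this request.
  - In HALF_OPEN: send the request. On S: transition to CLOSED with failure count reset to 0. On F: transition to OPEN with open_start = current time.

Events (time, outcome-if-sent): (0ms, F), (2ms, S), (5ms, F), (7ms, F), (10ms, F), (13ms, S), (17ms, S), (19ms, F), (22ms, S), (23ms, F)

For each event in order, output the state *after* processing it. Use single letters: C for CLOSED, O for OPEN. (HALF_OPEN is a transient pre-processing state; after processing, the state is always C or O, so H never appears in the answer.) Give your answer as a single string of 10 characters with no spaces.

State after each event:
  event#1 t=0ms outcome=F: state=CLOSED
  event#2 t=2ms outcome=S: state=CLOSED
  event#3 t=5ms outcome=F: state=CLOSED
  event#4 t=7ms outcome=F: state=CLOSED
  event#5 t=10ms outcome=F: state=OPEN
  event#6 t=13ms outcome=S: state=CLOSED
  event#7 t=17ms outcome=S: state=CLOSED
  event#8 t=19ms outcome=F: state=CLOSED
  event#9 t=22ms outcome=S: state=CLOSED
  event#10 t=23ms outcome=F: state=CLOSED

Answer: CCCCOCCCCC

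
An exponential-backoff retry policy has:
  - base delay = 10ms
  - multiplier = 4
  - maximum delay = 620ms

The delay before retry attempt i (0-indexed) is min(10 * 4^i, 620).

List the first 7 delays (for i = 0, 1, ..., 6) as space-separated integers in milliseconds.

Answer: 10 40 160 620 620 620 620

Derivation:
Computing each delay:
  i=0: min(10*4^0, 620) = 10
  i=1: min(10*4^1, 620) = 40
  i=2: min(10*4^2, 620) = 160
  i=3: min(10*4^3, 620) = 620
  i=4: min(10*4^4, 620) = 620
  i=5: min(10*4^5, 620) = 620
  i=6: min(10*4^6, 620) = 620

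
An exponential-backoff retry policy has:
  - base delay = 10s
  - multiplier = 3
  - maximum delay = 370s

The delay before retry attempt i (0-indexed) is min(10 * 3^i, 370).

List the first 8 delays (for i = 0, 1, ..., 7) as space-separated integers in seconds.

Answer: 10 30 90 270 370 370 370 370

Derivation:
Computing each delay:
  i=0: min(10*3^0, 370) = 10
  i=1: min(10*3^1, 370) = 30
  i=2: min(10*3^2, 370) = 90
  i=3: min(10*3^3, 370) = 270
  i=4: min(10*3^4, 370) = 370
  i=5: min(10*3^5, 370) = 370
  i=6: min(10*3^6, 370) = 370
  i=7: min(10*3^7, 370) = 370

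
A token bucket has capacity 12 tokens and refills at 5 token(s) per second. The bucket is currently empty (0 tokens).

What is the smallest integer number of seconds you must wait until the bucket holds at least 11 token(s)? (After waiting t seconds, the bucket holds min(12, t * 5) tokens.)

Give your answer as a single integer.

Answer: 3

Derivation:
Need t * 5 >= 11, so t >= 11/5.
Smallest integer t = ceil(11/5) = 3.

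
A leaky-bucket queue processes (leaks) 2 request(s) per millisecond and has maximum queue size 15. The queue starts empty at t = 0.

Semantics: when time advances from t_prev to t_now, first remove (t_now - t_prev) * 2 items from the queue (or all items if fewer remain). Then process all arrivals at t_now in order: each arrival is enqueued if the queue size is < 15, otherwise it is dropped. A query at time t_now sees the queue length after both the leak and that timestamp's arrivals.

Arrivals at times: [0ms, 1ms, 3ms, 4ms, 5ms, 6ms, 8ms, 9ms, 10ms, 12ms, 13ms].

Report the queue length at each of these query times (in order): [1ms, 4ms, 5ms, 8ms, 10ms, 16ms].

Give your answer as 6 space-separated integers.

Answer: 1 1 1 1 1 0

Derivation:
Queue lengths at query times:
  query t=1ms: backlog = 1
  query t=4ms: backlog = 1
  query t=5ms: backlog = 1
  query t=8ms: backlog = 1
  query t=10ms: backlog = 1
  query t=16ms: backlog = 0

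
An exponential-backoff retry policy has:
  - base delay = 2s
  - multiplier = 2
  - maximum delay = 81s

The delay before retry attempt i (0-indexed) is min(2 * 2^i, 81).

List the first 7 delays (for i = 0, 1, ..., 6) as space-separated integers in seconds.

Answer: 2 4 8 16 32 64 81

Derivation:
Computing each delay:
  i=0: min(2*2^0, 81) = 2
  i=1: min(2*2^1, 81) = 4
  i=2: min(2*2^2, 81) = 8
  i=3: min(2*2^3, 81) = 16
  i=4: min(2*2^4, 81) = 32
  i=5: min(2*2^5, 81) = 64
  i=6: min(2*2^6, 81) = 81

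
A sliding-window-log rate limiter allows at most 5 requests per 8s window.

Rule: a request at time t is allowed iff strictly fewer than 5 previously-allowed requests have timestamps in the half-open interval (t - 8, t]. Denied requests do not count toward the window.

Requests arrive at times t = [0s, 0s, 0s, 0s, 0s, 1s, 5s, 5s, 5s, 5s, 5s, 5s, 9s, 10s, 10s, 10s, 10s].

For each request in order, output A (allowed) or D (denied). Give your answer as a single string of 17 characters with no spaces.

Tracking allowed requests in the window:
  req#1 t=0s: ALLOW
  req#2 t=0s: ALLOW
  req#3 t=0s: ALLOW
  req#4 t=0s: ALLOW
  req#5 t=0s: ALLOW
  req#6 t=1s: DENY
  req#7 t=5s: DENY
  req#8 t=5s: DENY
  req#9 t=5s: DENY
  req#10 t=5s: DENY
  req#11 t=5s: DENY
  req#12 t=5s: DENY
  req#13 t=9s: ALLOW
  req#14 t=10s: ALLOW
  req#15 t=10s: ALLOW
  req#16 t=10s: ALLOW
  req#17 t=10s: ALLOW

Answer: AAAAADDDDDDDAAAAA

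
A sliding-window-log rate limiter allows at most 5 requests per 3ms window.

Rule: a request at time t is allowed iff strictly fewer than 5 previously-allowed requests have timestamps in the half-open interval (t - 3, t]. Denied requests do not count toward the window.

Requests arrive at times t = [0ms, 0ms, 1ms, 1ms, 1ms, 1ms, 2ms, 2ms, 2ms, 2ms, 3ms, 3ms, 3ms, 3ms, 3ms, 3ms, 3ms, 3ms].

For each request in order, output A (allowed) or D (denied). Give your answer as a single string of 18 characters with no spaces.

Answer: AAAAADDDDDAADDDDDD

Derivation:
Tracking allowed requests in the window:
  req#1 t=0ms: ALLOW
  req#2 t=0ms: ALLOW
  req#3 t=1ms: ALLOW
  req#4 t=1ms: ALLOW
  req#5 t=1ms: ALLOW
  req#6 t=1ms: DENY
  req#7 t=2ms: DENY
  req#8 t=2ms: DENY
  req#9 t=2ms: DENY
  req#10 t=2ms: DENY
  req#11 t=3ms: ALLOW
  req#12 t=3ms: ALLOW
  req#13 t=3ms: DENY
  req#14 t=3ms: DENY
  req#15 t=3ms: DENY
  req#16 t=3ms: DENY
  req#17 t=3ms: DENY
  req#18 t=3ms: DENY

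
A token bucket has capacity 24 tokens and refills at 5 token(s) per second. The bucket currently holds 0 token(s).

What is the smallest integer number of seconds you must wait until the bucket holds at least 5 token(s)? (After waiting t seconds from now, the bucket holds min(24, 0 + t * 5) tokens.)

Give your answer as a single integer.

Need 0 + t * 5 >= 5, so t >= 5/5.
Smallest integer t = ceil(5/5) = 1.

Answer: 1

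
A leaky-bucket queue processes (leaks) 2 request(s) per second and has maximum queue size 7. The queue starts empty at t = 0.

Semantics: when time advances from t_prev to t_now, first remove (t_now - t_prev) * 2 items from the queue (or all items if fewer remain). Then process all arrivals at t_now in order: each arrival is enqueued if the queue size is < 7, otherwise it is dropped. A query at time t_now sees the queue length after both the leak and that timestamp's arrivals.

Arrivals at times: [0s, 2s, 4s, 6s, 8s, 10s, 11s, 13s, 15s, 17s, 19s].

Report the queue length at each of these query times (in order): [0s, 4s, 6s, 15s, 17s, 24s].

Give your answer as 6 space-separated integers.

Queue lengths at query times:
  query t=0s: backlog = 1
  query t=4s: backlog = 1
  query t=6s: backlog = 1
  query t=15s: backlog = 1
  query t=17s: backlog = 1
  query t=24s: backlog = 0

Answer: 1 1 1 1 1 0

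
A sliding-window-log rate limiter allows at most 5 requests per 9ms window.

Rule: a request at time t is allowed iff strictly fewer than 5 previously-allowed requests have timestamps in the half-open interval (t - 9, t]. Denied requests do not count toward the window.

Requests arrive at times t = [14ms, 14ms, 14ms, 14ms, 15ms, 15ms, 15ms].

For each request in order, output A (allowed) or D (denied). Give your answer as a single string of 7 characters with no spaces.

Tracking allowed requests in the window:
  req#1 t=14ms: ALLOW
  req#2 t=14ms: ALLOW
  req#3 t=14ms: ALLOW
  req#4 t=14ms: ALLOW
  req#5 t=15ms: ALLOW
  req#6 t=15ms: DENY
  req#7 t=15ms: DENY

Answer: AAAAADD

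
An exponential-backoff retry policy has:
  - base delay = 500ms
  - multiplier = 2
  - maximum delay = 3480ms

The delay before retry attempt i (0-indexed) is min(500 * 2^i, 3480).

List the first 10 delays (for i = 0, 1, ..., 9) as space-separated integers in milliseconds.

Computing each delay:
  i=0: min(500*2^0, 3480) = 500
  i=1: min(500*2^1, 3480) = 1000
  i=2: min(500*2^2, 3480) = 2000
  i=3: min(500*2^3, 3480) = 3480
  i=4: min(500*2^4, 3480) = 3480
  i=5: min(500*2^5, 3480) = 3480
  i=6: min(500*2^6, 3480) = 3480
  i=7: min(500*2^7, 3480) = 3480
  i=8: min(500*2^8, 3480) = 3480
  i=9: min(500*2^9, 3480) = 3480

Answer: 500 1000 2000 3480 3480 3480 3480 3480 3480 3480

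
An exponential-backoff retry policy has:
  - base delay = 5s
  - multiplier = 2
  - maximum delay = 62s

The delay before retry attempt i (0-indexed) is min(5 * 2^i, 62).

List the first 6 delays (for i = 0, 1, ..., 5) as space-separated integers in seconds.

Answer: 5 10 20 40 62 62

Derivation:
Computing each delay:
  i=0: min(5*2^0, 62) = 5
  i=1: min(5*2^1, 62) = 10
  i=2: min(5*2^2, 62) = 20
  i=3: min(5*2^3, 62) = 40
  i=4: min(5*2^4, 62) = 62
  i=5: min(5*2^5, 62) = 62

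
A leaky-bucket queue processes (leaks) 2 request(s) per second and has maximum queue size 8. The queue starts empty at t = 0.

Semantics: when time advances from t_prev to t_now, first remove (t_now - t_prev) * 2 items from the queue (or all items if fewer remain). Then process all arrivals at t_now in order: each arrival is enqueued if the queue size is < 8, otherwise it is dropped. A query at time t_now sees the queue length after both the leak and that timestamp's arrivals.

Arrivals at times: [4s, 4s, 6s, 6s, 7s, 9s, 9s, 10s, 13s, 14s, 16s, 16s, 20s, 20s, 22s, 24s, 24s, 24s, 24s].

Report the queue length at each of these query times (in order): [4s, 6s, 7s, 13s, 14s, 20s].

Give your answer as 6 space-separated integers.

Queue lengths at query times:
  query t=4s: backlog = 2
  query t=6s: backlog = 2
  query t=7s: backlog = 1
  query t=13s: backlog = 1
  query t=14s: backlog = 1
  query t=20s: backlog = 2

Answer: 2 2 1 1 1 2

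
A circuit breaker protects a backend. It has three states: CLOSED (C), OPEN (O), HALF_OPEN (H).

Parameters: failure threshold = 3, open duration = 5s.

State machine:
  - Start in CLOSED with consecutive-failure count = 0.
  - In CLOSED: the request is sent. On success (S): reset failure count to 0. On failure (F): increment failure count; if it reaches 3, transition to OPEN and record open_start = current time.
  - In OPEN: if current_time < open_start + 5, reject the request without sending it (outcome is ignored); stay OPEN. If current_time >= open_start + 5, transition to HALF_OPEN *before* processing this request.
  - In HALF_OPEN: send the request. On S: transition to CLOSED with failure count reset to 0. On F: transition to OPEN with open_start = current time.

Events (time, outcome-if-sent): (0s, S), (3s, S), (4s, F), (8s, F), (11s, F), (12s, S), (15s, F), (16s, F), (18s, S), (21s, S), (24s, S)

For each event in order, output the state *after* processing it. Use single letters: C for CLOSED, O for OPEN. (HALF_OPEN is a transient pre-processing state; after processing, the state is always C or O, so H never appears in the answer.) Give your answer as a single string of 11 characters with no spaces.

State after each event:
  event#1 t=0s outcome=S: state=CLOSED
  event#2 t=3s outcome=S: state=CLOSED
  event#3 t=4s outcome=F: state=CLOSED
  event#4 t=8s outcome=F: state=CLOSED
  event#5 t=11s outcome=F: state=OPEN
  event#6 t=12s outcome=S: state=OPEN
  event#7 t=15s outcome=F: state=OPEN
  event#8 t=16s outcome=F: state=OPEN
  event#9 t=18s outcome=S: state=OPEN
  event#10 t=21s outcome=S: state=CLOSED
  event#11 t=24s outcome=S: state=CLOSED

Answer: CCCCOOOOOCC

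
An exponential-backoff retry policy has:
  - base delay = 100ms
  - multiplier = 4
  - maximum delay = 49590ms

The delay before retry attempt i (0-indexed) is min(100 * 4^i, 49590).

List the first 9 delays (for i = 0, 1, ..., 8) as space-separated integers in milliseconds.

Answer: 100 400 1600 6400 25600 49590 49590 49590 49590

Derivation:
Computing each delay:
  i=0: min(100*4^0, 49590) = 100
  i=1: min(100*4^1, 49590) = 400
  i=2: min(100*4^2, 49590) = 1600
  i=3: min(100*4^3, 49590) = 6400
  i=4: min(100*4^4, 49590) = 25600
  i=5: min(100*4^5, 49590) = 49590
  i=6: min(100*4^6, 49590) = 49590
  i=7: min(100*4^7, 49590) = 49590
  i=8: min(100*4^8, 49590) = 49590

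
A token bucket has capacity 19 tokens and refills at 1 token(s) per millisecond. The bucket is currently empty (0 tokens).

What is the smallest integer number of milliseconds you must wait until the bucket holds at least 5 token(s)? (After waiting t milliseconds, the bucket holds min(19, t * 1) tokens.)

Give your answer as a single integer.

Need t * 1 >= 5, so t >= 5/1.
Smallest integer t = ceil(5/1) = 5.

Answer: 5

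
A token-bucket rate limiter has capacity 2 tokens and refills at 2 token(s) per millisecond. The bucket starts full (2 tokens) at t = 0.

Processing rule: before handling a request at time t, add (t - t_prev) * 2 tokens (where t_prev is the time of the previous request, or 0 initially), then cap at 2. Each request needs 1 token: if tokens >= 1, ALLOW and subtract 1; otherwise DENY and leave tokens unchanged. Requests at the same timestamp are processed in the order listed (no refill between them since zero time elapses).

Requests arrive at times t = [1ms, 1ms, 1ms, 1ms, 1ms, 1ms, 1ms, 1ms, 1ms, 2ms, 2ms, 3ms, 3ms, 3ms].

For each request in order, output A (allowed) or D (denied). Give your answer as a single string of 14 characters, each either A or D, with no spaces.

Simulating step by step:
  req#1 t=1ms: ALLOW
  req#2 t=1ms: ALLOW
  req#3 t=1ms: DENY
  req#4 t=1ms: DENY
  req#5 t=1ms: DENY
  req#6 t=1ms: DENY
  req#7 t=1ms: DENY
  req#8 t=1ms: DENY
  req#9 t=1ms: DENY
  req#10 t=2ms: ALLOW
  req#11 t=2ms: ALLOW
  req#12 t=3ms: ALLOW
  req#13 t=3ms: ALLOW
  req#14 t=3ms: DENY

Answer: AADDDDDDDAAAAD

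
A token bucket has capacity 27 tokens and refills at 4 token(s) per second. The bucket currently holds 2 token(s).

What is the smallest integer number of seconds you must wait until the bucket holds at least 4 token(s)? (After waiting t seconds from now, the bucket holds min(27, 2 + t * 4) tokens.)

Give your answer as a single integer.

Need 2 + t * 4 >= 4, so t >= 2/4.
Smallest integer t = ceil(2/4) = 1.

Answer: 1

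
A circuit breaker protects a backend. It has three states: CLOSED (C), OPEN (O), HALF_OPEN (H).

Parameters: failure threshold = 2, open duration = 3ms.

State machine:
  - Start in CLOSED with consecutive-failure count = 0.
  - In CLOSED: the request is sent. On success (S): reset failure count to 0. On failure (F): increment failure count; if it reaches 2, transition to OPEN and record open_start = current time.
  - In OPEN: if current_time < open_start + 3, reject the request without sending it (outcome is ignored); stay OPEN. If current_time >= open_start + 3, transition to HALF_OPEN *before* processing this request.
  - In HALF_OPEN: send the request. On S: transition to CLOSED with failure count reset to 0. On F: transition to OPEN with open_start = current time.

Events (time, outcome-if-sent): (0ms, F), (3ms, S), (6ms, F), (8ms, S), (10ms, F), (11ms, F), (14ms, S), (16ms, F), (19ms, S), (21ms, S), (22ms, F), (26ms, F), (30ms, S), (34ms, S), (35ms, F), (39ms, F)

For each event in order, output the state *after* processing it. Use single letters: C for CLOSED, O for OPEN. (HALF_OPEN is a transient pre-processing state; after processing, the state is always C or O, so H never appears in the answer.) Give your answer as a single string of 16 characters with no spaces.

State after each event:
  event#1 t=0ms outcome=F: state=CLOSED
  event#2 t=3ms outcome=S: state=CLOSED
  event#3 t=6ms outcome=F: state=CLOSED
  event#4 t=8ms outcome=S: state=CLOSED
  event#5 t=10ms outcome=F: state=CLOSED
  event#6 t=11ms outcome=F: state=OPEN
  event#7 t=14ms outcome=S: state=CLOSED
  event#8 t=16ms outcome=F: state=CLOSED
  event#9 t=19ms outcome=S: state=CLOSED
  event#10 t=21ms outcome=S: state=CLOSED
  event#11 t=22ms outcome=F: state=CLOSED
  event#12 t=26ms outcome=F: state=OPEN
  event#13 t=30ms outcome=S: state=CLOSED
  event#14 t=34ms outcome=S: state=CLOSED
  event#15 t=35ms outcome=F: state=CLOSED
  event#16 t=39ms outcome=F: state=OPEN

Answer: CCCCCOCCCCCOCCCO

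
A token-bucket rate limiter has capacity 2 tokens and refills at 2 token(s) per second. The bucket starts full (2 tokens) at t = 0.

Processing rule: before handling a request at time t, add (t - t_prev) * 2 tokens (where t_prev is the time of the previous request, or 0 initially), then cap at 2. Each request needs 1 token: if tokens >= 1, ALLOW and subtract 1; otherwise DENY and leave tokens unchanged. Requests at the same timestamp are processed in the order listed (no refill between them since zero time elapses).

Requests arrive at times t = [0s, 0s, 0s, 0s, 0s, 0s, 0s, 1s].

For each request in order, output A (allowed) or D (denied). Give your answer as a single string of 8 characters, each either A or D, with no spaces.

Answer: AADDDDDA

Derivation:
Simulating step by step:
  req#1 t=0s: ALLOW
  req#2 t=0s: ALLOW
  req#3 t=0s: DENY
  req#4 t=0s: DENY
  req#5 t=0s: DENY
  req#6 t=0s: DENY
  req#7 t=0s: DENY
  req#8 t=1s: ALLOW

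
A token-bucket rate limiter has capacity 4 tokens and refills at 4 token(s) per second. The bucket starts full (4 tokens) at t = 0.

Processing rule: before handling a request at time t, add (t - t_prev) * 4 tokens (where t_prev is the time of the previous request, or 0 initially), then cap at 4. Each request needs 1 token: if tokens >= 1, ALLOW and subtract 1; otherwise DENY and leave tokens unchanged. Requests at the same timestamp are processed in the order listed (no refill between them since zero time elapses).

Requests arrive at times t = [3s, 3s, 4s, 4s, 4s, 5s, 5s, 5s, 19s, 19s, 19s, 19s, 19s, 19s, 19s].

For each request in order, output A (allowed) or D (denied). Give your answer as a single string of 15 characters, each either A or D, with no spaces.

Answer: AAAAAAAAAAAADDD

Derivation:
Simulating step by step:
  req#1 t=3s: ALLOW
  req#2 t=3s: ALLOW
  req#3 t=4s: ALLOW
  req#4 t=4s: ALLOW
  req#5 t=4s: ALLOW
  req#6 t=5s: ALLOW
  req#7 t=5s: ALLOW
  req#8 t=5s: ALLOW
  req#9 t=19s: ALLOW
  req#10 t=19s: ALLOW
  req#11 t=19s: ALLOW
  req#12 t=19s: ALLOW
  req#13 t=19s: DENY
  req#14 t=19s: DENY
  req#15 t=19s: DENY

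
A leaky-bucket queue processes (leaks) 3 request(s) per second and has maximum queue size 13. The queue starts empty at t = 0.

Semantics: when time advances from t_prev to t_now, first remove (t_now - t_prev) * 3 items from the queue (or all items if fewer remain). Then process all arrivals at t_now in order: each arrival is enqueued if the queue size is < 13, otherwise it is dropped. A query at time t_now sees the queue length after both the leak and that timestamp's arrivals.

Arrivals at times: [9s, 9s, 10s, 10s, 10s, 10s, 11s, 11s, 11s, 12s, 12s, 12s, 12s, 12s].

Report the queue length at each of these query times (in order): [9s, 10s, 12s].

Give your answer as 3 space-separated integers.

Queue lengths at query times:
  query t=9s: backlog = 2
  query t=10s: backlog = 4
  query t=12s: backlog = 6

Answer: 2 4 6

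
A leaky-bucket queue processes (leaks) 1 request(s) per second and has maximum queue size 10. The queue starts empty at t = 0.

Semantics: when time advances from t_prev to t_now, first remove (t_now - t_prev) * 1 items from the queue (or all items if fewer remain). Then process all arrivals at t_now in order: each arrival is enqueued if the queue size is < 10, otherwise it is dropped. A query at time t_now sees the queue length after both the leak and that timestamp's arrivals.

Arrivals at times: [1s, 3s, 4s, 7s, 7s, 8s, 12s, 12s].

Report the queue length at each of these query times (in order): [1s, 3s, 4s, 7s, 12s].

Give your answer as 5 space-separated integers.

Queue lengths at query times:
  query t=1s: backlog = 1
  query t=3s: backlog = 1
  query t=4s: backlog = 1
  query t=7s: backlog = 2
  query t=12s: backlog = 2

Answer: 1 1 1 2 2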